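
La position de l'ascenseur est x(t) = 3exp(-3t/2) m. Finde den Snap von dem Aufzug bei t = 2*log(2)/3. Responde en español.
Debemos derivar nuestra ecuación de la posición x(t) = 3·exp(-3·t/2) 4 veces. Derivando la posición, obtenemos la velocidad: v(t) = -9·exp(-3·t/2)/2. La derivada de la velocidad da la aceleración: a(t) = 27·exp(-3·t/2)/4. La derivada de la aceleración da la sacudida: j(t) = -81·exp(-3·t/2)/8. La derivada de la sacudida da el snap: s(t) = 243·exp(-3·t/2)/16. De la ecuación del snap s(t) = 243·exp(-3·t/2)/16, sustituimos t = 2*log(2)/3 para obtener s = 243/32.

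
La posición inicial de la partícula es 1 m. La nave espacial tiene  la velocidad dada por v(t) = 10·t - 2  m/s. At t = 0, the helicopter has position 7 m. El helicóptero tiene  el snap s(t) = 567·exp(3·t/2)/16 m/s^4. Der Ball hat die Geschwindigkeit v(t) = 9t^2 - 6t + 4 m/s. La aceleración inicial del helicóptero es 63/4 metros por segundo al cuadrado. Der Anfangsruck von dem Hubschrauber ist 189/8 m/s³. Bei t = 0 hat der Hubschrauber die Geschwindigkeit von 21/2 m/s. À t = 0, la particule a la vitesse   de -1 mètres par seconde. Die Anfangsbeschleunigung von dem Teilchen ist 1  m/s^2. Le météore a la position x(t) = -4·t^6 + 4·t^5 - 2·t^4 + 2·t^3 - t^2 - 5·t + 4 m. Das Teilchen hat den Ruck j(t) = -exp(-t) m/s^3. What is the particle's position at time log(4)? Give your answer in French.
Pour résoudre ceci, nous devons prendre 3 intégrales de notre équation du jerk j(t) = -exp(-t). L'intégrale du jerk est l'accélération. En utilisant a(0) = 1, nous obtenons a(t) = exp(-t). La primitive de l'accélération est la vitesse. En utilisant v(0) = -1, nous obtenons v(t) = -exp(-t). L'intégrale de la vitesse, avec x(0) = 1, donne la position: x(t) = exp(-t). Nous avons la position x(t) = exp(-t). En substituant t = log(4): x(log(4)) = 1/4.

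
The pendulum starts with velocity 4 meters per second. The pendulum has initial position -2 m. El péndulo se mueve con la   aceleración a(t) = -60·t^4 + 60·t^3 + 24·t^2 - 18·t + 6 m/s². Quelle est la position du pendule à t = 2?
Nous devons trouver l'intégrale de notre équation de l'accélération a(t) = -60·t^4 + 60·t^3 + 24·t^2 - 18·t + 6 2 fois. En intégrant l'accélération et en utilisant la condition initiale v(0) = 4, nous obtenons v(t) = -12·t^5 + 15·t^4 + 8·t^3 - 9·t^2 + 6·t + 4. L'intégrale de la vitesse est la position. En utilisant x(0) = -2, nous obtenons x(t) = -2·t^6 + 3·t^5 + 2·t^4 - 3·t^3 + 3·t^2 + 4·t - 2. En utilisant x(t) = -2·t^6 + 3·t^5 + 2·t^4 - 3·t^3 + 3·t^2 + 4·t - 2 et en substituant t = 2, nous trouvons x = -6.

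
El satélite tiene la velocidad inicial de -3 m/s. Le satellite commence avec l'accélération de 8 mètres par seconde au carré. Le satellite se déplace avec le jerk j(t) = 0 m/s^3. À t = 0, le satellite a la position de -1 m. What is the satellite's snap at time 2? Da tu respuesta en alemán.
Ausgehend von dem Ruck j(t) = 0, nehmen wir 1 Ableitung. Die Ableitung von dem Ruck ergibt den Snap: s(t) = 0. Mit s(t) = 0 und Einsetzen von t = 2, finden wir s = 0.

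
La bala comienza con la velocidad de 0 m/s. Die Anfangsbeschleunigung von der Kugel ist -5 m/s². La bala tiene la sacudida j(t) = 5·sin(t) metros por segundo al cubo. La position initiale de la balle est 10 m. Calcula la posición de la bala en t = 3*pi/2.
Para resolver esto, necesitamos tomar 3 antiderivadas de nuestra ecuación de la sacudida j(t) = 5·sin(t). La integral de la sacudida, con a(0) = -5, da la aceleración: a(t) = -5·cos(t). Integrando la aceleración y usando la condición inicial v(0) = 0, obtenemos v(t) = -5·sin(t). La integral de la velocidad, con x(0) = 10, da la posición: x(t) = 5·cos(t) + 5. Usando x(t) = 5·cos(t) + 5 y sustituyendo t = 3*pi/2, encontramos x = 5.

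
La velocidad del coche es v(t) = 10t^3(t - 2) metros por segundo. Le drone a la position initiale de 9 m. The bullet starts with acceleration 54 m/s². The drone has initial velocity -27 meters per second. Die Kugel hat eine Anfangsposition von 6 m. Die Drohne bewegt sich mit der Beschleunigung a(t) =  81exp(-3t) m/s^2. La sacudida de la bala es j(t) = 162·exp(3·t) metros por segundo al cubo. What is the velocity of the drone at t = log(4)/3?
We need to integrate our acceleration equation a(t) = 81·exp(-3·t) 1 time. The antiderivative of acceleration, with v(0) = -27, gives velocity: v(t) = -27·exp(-3·t). We have velocity v(t) = -27·exp(-3·t). Substituting t = log(4)/3: v(log(4)/3) = -27/4.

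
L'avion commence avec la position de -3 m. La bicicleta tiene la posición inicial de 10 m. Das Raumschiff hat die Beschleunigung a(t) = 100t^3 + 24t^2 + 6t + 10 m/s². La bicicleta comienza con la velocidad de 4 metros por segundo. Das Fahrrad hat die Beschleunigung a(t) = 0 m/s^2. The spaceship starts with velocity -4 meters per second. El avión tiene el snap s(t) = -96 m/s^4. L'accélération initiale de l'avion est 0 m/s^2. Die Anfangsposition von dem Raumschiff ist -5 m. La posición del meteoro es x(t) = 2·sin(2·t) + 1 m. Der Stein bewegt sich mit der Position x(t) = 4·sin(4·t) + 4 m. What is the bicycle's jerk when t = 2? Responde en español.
Partiendo de la aceleración a(t) = 0, tomamos 1 derivada. Derivando la aceleración, obtenemos la sacudida: j(t) = 0. De la ecuación de la sacudida j(t) = 0, sustituimos t = 2 para obtener j = 0.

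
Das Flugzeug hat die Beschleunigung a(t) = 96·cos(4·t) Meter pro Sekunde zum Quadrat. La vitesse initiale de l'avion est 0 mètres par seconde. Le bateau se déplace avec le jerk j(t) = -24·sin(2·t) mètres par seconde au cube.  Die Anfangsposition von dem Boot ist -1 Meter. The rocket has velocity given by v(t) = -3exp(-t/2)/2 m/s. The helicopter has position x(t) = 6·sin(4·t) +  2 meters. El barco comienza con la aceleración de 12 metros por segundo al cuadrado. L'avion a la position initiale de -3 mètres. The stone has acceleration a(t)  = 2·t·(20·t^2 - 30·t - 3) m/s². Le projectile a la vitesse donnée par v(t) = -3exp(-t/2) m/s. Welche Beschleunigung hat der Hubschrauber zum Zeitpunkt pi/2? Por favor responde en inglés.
Starting from position x(t) = 6·sin(4·t) + 2, we take 2 derivatives. The derivative of position gives velocity: v(t) = 24·cos(4·t). The derivative of velocity gives acceleration: a(t) = -96·sin(4·t). From the given acceleration equation a(t) = -96·sin(4·t), we substitute t = pi/2 to get a = 0.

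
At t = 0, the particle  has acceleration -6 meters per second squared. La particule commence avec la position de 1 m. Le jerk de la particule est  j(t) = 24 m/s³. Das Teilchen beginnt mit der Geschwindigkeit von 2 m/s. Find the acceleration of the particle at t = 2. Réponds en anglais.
To find the answer, we compute 1 antiderivative of j(t) = 24. Finding the integral of j(t) and using a(0) = -6: a(t) = 24·t - 6. Using a(t) = 24·t - 6 and substituting t = 2, we find a = 42.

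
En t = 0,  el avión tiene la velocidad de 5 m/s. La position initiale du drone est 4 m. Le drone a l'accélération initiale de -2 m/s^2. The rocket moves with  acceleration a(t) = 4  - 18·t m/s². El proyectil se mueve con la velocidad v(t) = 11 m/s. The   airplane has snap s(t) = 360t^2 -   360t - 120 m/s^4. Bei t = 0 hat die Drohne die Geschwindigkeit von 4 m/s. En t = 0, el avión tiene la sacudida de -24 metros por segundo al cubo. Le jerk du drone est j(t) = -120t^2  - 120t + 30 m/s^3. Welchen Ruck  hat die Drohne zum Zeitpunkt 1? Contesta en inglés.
We have jerk j(t) = -120·t^2 - 120·t + 30. Substituting t = 1: j(1) = -210.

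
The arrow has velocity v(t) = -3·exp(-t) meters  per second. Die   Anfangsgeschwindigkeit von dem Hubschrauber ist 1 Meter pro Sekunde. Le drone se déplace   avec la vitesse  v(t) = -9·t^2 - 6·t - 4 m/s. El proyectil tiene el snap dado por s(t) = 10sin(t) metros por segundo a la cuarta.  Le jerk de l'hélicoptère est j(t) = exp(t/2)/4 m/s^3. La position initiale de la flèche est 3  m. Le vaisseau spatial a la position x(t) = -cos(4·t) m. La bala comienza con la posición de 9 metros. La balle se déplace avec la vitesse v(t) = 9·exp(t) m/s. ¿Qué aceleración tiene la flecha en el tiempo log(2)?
Para resolver esto, necesitamos tomar 1 derivada de nuestra ecuación de la velocidad v(t) = -3·exp(-t). Tomando d/dt de v(t), encontramos a(t) = 3·exp(-t). Usando a(t) = 3·exp(-t) y sustituyendo t = log(2), encontramos a = 3/2.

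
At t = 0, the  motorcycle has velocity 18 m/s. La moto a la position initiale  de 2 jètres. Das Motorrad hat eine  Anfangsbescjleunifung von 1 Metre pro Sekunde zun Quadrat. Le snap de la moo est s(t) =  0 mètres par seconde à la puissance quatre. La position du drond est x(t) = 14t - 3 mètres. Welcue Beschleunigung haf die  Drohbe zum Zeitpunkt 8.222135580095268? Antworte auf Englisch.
We must differentiate our position equation x(t) = 14·t - 3 2 times. Differentiating position, we get velocity: v(t) = 14. Differentiating velocity, we get acceleration: a(t) = 0. Using a(t) = 0 and substituting t = 8.222135580095268, we find a = 0.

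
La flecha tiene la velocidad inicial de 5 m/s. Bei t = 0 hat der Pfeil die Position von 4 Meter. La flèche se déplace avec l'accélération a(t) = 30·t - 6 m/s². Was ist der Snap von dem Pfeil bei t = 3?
Ausgehend von der Beschleunigung a(t) = 30·t - 6, nehmen wir 2 Ableitungen. Mit d/dt von a(t) finden wir j(t) = 30. Mit d/dt von j(t) finden wir s(t) = 0. Mit s(t) = 0 und Einsetzen von t = 3, finden wir s = 0.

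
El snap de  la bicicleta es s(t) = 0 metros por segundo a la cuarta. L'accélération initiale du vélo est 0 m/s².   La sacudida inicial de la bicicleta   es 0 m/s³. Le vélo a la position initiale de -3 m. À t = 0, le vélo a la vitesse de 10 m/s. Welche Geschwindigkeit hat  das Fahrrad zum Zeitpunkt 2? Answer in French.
Pour résoudre ceci, nous devons prendre 3 primitives de notre équation du snap s(t) = 0. La primitive du snap est le jerk. En utilisant j(0) = 0, nous obtenons j(t) = 0. L'intégrale du jerk, avec a(0) = 0, donne l'accélération: a(t) = 0. L'intégrale de l'accélération, avec v(0) = 10, donne la vitesse: v(t) = 10. De l'équation de la vitesse v(t) = 10, nous substituons t = 2 pour obtenir v = 10.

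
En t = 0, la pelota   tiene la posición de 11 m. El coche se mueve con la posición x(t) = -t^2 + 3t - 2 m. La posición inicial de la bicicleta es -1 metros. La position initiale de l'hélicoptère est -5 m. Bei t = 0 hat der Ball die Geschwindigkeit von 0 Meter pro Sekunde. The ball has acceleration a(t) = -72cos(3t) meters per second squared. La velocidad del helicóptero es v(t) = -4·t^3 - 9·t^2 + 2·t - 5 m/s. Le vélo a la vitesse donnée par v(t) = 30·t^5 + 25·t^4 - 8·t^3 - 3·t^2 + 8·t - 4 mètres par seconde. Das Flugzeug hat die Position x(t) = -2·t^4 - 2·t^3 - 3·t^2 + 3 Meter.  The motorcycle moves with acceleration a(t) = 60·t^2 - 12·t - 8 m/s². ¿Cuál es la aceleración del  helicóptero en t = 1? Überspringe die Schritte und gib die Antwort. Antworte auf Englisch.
a(1) = -28.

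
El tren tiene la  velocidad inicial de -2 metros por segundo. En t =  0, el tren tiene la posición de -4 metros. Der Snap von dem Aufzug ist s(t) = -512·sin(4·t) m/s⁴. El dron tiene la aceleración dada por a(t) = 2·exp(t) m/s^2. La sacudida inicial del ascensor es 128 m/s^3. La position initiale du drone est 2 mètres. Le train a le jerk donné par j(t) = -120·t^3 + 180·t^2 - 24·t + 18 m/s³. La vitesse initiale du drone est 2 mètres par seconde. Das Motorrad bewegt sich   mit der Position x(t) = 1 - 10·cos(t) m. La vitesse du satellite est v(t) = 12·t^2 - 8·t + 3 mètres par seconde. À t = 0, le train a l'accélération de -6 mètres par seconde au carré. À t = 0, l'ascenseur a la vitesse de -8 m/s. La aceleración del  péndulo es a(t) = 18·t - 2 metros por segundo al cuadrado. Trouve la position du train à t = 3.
Nous devons trouver la primitive de notre équation du jerk j(t) = -120·t^3 + 180·t^2 - 24·t + 18 3 fois. La primitive du jerk, avec a(0) = -6, donne l'accélération: a(t) = -30·t^4 + 60·t^3 - 12·t^2 + 18·t - 6. L'intégrale de l'accélération, avec v(0) = -2, donne la vitesse: v(t) = -6·t^5 + 15·t^4 - 4·t^3 + 9·t^2 - 6·t - 2. La primitive de la vitesse, avec x(0) = -4, donne la position: x(t) = -t^6 + 3·t^5 - t^4 + 3·t^3 - 3·t^2 - 2·t - 4. Nous avons la position x(t) = -t^6 + 3·t^5 - t^4 + 3·t^3 - 3·t^2 - 2·t - 4. En substituant t = 3: x(3) = -37.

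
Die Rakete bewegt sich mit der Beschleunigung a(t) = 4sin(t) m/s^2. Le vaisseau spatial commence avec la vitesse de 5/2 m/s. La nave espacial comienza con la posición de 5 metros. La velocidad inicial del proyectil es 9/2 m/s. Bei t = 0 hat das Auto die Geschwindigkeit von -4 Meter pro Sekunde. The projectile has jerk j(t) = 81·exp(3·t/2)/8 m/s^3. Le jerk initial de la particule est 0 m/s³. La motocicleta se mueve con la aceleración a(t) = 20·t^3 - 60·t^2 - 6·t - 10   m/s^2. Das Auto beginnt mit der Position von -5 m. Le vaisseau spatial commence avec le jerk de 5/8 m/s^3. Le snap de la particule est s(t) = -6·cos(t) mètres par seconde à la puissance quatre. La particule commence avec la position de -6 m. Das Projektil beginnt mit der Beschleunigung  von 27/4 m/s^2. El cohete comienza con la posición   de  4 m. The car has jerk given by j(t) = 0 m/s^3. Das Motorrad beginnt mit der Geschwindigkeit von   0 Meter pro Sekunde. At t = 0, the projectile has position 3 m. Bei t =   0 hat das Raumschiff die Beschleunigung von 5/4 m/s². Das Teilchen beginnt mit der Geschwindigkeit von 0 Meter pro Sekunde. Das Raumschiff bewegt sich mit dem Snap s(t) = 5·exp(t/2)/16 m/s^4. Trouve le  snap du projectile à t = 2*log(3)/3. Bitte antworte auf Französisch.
Nous devons dériver notre équation du jerk j(t) = 81·exp(3·t/2)/8 1 fois. En dérivant le jerk, nous obtenons le snap: s(t) = 243·exp(3·t/2)/16. De l'équation du snap s(t) = 243·exp(3·t/2)/16, nous substituons t = 2*log(3)/3 pour obtenir s = 729/16.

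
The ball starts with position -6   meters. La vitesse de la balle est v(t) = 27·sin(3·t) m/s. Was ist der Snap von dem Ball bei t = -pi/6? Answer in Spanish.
Partiendo de la velocidad v(t) = 27·sin(3·t), tomamos 3 derivadas. La derivada de la velocidad da la aceleración: a(t) = 81·cos(3·t). Derivando la aceleración, obtenemos la sacudida: j(t) = -243·sin(3·t). Tomando d/dt de j(t), encontramos s(t) = -729·cos(3·t). Tenemos el snap s(t) = -729·cos(3·t). Sustituyendo t = -pi/6: s(-pi/6) = 0.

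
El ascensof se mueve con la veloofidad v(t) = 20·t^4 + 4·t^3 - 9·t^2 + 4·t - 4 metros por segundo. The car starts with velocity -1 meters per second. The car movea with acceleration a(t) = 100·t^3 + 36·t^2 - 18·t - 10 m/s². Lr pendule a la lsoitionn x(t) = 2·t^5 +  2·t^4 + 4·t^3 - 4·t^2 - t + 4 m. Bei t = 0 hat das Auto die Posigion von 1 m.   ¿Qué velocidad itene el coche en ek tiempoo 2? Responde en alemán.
Um dies zu lösen, müssen wir 1 Stammfunktion unserer Gleichung für die Beschleunigung a(t) = 100·t^3 + 36·t^2 - 18·t - 10 finden. Die Stammfunktion von der Beschleunigung ist die Geschwindigkeit. Mit v(0) = -1 erhalten wir v(t) = 25·t^4 + 12·t^3 - 9·t^2 - 10·t - 1. Wir haben die Geschwindigkeit v(t) = 25·t^4 + 12·t^3 - 9·t^2 - 10·t - 1. Durch Einsetzen von t = 2: v(2) = 439.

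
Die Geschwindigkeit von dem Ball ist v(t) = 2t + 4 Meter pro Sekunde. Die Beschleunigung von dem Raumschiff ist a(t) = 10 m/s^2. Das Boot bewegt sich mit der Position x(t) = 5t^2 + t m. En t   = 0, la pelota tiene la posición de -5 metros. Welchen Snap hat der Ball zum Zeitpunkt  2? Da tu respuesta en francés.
Pour résoudre ceci, nous devons prendre 3 dérivées de notre équation de la vitesse v(t) = 2·t + 4. La dérivée de la vitesse donne l'accélération: a(t) = 2. En prenant d/dt de a(t), nous trouvons j(t) = 0. En prenant d/dt de j(t), nous trouvons s(t) = 0. Nous avons le snap s(t) = 0. En substituant t = 2: s(2) = 0.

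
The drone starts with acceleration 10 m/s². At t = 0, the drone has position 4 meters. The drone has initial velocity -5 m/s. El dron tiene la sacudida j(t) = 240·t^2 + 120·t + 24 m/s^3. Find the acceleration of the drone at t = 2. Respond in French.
En partant du jerk j(t) = 240·t^2 + 120·t + 24, nous prenons 1 primitive. La primitive du jerk est l'accélération. En utilisant a(0) = 10, nous obtenons a(t) = 80·t^3 + 60·t^2 + 24·t + 10. En utilisant a(t) = 80·t^3 + 60·t^2 + 24·t + 10 et en substituant t = 2, nous trouvons a = 938.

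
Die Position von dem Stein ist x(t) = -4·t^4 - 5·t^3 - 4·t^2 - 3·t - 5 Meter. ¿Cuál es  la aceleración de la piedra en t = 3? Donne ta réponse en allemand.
Um dies zu lösen, müssen wir 2 Ableitungen unserer Gleichung für die Position x(t) = -4·t^4 - 5·t^3 - 4·t^2 - 3·t - 5 nehmen. Die Ableitung von der Position ergibt die Geschwindigkeit: v(t) = -16·t^3 - 15·t^2 - 8·t - 3. Mit d/dt von v(t) finden wir a(t) = -48·t^2 - 30·t - 8. Mit a(t) = -48·t^2 - 30·t - 8 und Einsetzen von t = 3, finden wir a = -530.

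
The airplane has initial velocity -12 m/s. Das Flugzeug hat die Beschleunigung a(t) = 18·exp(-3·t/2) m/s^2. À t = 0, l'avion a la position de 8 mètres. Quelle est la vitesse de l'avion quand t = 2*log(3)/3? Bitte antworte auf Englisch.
We need to integrate our acceleration equation a(t) = 18·exp(-3·t/2) 1 time. The integral of acceleration is velocity. Using v(0) = -12, we get v(t) = -12·exp(-3·t/2). Using v(t) = -12·exp(-3·t/2) and substituting t = 2*log(3)/3, we find v = -4.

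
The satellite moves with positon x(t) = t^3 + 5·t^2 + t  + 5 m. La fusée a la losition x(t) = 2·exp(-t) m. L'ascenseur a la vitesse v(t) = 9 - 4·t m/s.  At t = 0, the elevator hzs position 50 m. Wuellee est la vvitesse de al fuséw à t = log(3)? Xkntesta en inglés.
We must differentiate our position equation x(t) = 2·exp(-t) 1 time. The derivative of position gives velocity: v(t) = -2·exp(-t). Using v(t) = -2·exp(-t) and substituting t = log(3), we find v = -2/3.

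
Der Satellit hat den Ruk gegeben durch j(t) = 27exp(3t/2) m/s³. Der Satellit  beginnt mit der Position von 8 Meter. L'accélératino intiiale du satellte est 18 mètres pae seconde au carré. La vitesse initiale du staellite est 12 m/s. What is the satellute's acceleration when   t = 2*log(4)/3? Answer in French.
Nous devons trouver la primitive de notre équation du jerk j(t) = 27·exp(3·t/2) 1 fois. L'intégrale du jerk est l'accélération. En utilisant a(0) = 18, nous obtenons a(t) = 18·exp(3·t/2). Nous avons l'accélération a(t) = 18·exp(3·t/2). En substituant t = 2*log(4)/3: a(2*log(4)/3) = 72.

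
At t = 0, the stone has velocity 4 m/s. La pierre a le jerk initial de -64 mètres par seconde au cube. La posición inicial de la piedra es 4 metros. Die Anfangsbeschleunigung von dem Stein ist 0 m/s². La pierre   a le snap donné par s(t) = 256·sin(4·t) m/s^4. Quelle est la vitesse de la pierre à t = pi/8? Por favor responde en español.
Partiendo del snap s(t) = 256·sin(4·t), tomamos 3 integrales. La integral del snap, con j(0) = -64, da la sacudida: j(t) = -64·cos(4·t). La integral de la sacudida es la aceleración. Usando a(0) = 0, obtenemos a(t) = -16·sin(4·t). La antiderivada de la aceleración, con v(0) = 4, da la velocidad: v(t) = 4·cos(4·t). Tenemos la velocidad v(t) = 4·cos(4·t). Sustituyendo t = pi/8: v(pi/8) = 0.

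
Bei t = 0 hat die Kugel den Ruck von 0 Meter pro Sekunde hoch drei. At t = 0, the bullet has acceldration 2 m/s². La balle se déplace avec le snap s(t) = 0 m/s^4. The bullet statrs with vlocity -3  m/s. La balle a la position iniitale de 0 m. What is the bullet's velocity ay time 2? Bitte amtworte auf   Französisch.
Pour résoudre ceci, nous devons prendre 3 intégrales de notre équation du snap s(t) = 0. En prenant ∫s(t)dt et en appliquant j(0) = 0, nous trouvons j(t) = 0. La primitive du jerk est l'accélération. En utilisant a(0) = 2, nous obtenons a(t) = 2. En intégrant l'accélération et en utilisant la condition initiale v(0) = -3, nous obtenons v(t) = 2·t - 3. De l'équation de la vitesse v(t) = 2·t - 3, nous substituons t = 2 pour obtenir v = 1.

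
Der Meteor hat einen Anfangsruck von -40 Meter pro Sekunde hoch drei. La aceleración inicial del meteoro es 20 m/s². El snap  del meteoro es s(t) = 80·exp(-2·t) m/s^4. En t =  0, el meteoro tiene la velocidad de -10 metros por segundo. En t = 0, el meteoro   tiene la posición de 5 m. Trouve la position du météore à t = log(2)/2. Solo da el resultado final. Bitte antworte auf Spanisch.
La posición en t = log(2)/2 es x = 5/2.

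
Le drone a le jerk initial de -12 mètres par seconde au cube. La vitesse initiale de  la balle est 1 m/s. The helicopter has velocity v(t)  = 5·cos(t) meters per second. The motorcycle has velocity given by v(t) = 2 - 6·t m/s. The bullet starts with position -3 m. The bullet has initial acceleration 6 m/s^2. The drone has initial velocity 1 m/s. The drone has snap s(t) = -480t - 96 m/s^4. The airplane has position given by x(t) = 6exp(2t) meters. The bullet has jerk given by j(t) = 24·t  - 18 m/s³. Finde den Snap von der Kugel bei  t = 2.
Wir müssen unsere Gleichung für den Ruck j(t) = 24·t - 18 1-mal ableiten. Durch Ableiten von dem Ruck erhalten wir den Snap: s(t) = 24. Aus der Gleichung für den Snap s(t) = 24, setzen wir t = 2 ein und erhalten s = 24.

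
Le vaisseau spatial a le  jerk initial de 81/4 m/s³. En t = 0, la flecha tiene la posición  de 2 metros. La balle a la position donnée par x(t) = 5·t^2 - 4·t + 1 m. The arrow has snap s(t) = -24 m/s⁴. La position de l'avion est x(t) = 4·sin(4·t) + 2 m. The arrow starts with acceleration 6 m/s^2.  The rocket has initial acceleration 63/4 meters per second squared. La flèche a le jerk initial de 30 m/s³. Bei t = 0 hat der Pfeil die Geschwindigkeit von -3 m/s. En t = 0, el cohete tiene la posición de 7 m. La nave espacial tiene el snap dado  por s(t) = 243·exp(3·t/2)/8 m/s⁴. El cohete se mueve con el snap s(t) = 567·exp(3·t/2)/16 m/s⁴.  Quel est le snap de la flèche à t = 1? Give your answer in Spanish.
De la ecuación del snap s(t) = -24, sustituimos t = 1 para obtener s = -24.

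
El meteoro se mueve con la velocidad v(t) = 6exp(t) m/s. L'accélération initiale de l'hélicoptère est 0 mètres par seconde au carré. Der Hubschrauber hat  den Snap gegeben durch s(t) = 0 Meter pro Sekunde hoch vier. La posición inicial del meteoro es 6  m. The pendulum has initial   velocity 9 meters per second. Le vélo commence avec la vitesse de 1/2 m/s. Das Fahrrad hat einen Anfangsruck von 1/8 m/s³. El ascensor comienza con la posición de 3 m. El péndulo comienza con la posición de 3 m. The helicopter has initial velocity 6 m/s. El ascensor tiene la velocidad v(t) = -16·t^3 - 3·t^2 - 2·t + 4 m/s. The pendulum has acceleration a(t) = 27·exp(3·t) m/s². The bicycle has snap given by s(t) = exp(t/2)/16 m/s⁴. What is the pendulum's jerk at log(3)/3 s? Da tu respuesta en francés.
Nous devons dériver notre équation de l'accélération a(t) = 27·exp(3·t) 1 fois. En dérivant l'accélération, nous obtenons le jerk: j(t) = 81·exp(3·t). En utilisant j(t) = 81·exp(3·t) et en substituant t = log(3)/3, nous trouvons j = 243.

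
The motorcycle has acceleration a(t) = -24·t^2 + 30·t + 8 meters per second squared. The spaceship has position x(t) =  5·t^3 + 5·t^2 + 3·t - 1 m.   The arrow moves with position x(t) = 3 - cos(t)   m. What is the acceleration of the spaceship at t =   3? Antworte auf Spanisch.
Para resolver esto, necesitamos tomar 2 derivadas de nuestra ecuación de la posición x(t) = 5·t^3 + 5·t^2 + 3·t - 1. La derivada de la posición da la velocidad: v(t) = 15·t^2 + 10·t + 3. Tomando d/dt de v(t), encontramos a(t) = 30·t + 10. Tenemos la aceleración a(t) = 30·t + 10. Sustituyendo t = 3: a(3) = 100.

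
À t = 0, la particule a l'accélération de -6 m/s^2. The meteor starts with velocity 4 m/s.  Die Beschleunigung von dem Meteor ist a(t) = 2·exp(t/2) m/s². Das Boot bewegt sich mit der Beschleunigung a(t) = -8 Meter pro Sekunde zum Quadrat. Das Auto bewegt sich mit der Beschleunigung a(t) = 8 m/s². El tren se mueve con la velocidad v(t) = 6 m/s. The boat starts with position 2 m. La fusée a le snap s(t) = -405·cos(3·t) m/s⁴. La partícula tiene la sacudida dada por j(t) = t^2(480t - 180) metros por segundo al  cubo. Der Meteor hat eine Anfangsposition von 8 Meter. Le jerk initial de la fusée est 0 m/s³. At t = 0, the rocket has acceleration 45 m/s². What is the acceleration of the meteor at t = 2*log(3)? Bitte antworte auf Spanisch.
De la ecuación de la aceleración a(t) = 2·exp(t/2), sustituimos t = 2*log(3) para obtener a = 6.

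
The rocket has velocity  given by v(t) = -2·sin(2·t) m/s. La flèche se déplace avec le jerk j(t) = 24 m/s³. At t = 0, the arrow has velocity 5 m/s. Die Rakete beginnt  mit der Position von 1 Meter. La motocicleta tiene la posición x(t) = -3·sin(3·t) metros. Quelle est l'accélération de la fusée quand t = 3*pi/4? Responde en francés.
En partant de la vitesse v(t) = -2·sin(2·t), nous prenons 1 dérivée. La dérivée de la vitesse donne l'accélération: a(t) = -4·cos(2·t). De l'équation de l'accélération a(t) = -4·cos(2·t), nous substituons t = 3*pi/4 pour obtenir a = 0.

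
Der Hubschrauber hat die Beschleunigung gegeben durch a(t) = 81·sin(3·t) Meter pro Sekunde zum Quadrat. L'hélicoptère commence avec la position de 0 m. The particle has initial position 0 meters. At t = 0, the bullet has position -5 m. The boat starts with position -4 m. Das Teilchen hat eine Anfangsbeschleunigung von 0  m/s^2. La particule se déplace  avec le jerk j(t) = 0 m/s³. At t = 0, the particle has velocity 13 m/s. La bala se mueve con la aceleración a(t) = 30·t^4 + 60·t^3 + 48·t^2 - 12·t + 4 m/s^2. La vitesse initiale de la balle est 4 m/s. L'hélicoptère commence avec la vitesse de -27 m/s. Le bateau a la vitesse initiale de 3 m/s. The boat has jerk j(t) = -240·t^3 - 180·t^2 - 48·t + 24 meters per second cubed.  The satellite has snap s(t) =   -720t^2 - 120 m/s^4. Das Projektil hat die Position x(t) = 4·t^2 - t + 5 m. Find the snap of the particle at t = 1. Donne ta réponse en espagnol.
Para resolver esto, necesitamos tomar 1 derivada de nuestra ecuación de la sacudida j(t) = 0. Tomando d/dt de j(t), encontramos s(t) = 0. Usando s(t) = 0 y sustituyendo t = 1, encontramos s = 0.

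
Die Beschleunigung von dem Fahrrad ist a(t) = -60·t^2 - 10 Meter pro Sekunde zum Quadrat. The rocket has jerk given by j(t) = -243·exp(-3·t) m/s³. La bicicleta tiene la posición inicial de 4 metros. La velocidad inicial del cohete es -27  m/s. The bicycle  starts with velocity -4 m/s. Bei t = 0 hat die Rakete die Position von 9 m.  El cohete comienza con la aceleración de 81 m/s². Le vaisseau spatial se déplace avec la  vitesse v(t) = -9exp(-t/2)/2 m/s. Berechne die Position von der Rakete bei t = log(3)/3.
Ausgehend von dem Ruck j(t) = -243·exp(-3·t), nehmen wir 3 Stammfunktionen. Die Stammfunktion von dem Ruck, mit a(0) = 81, ergibt die Beschleunigung: a(t) = 81·exp(-3·t). Das Integral von der Beschleunigung, mit v(0) = -27, ergibt die Geschwindigkeit: v(t) = -27·exp(-3·t). Die Stammfunktion von der Geschwindigkeit ist die Position. Mit x(0) = 9 erhalten wir x(t) = 9·exp(-3·t). Mit x(t) = 9·exp(-3·t) und Einsetzen von t = log(3)/3, finden wir x = 3.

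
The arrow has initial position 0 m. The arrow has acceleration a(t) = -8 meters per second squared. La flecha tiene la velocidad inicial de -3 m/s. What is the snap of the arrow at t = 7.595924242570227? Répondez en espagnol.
Debemos derivar nuestra ecuación de la aceleración a(t) = -8 2 veces. La derivada de la aceleración da la sacudida: j(t) = 0. Derivando la sacudida, obtenemos el snap: s(t) = 0. Usando s(t) = 0 y sustituyendo t = 7.595924242570227, encontramos s = 0.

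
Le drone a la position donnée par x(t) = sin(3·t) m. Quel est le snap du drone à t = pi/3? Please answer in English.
To solve this, we need to take 4 derivatives of our position equation x(t) = sin(3·t). Taking d/dt of x(t), we find v(t) = 3·cos(3·t). Differentiating velocity, we get acceleration: a(t) = -9·sin(3·t). Differentiating acceleration, we get jerk: j(t) = -27·cos(3·t). The derivative of jerk gives snap: s(t) = 81·sin(3·t). Using s(t) = 81·sin(3·t) and substituting t = pi/3, we find s = 0.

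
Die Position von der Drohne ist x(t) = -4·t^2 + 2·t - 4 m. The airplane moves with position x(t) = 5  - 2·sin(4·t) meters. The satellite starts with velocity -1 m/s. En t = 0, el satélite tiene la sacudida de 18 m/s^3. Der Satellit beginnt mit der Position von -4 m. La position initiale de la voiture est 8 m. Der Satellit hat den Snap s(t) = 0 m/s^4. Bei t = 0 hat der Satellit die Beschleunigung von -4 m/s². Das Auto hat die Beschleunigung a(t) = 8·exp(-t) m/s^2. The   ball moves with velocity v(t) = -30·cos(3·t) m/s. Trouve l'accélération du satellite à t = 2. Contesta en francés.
Pour résoudre ceci, nous devons prendre 2 intégrales de notre équation du snap s(t) = 0. En intégrant le snap et en utilisant la condition initiale j(0) = 18, nous obtenons j(t) = 18. L'intégrale du jerk est l'accélération. En utilisant a(0) = -4, nous obtenons a(t) = 18·t - 4. En utilisant a(t) = 18·t - 4 et en substituant t = 2, nous trouvons a = 32.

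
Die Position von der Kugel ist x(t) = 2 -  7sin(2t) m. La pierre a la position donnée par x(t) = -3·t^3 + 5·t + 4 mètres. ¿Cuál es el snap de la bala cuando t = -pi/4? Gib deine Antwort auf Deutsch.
Ausgehend von der Position x(t) = 2 - 7·sin(2·t), nehmen wir 4 Ableitungen. Die Ableitung von der Position ergibt die Geschwindigkeit: v(t) = -14·cos(2·t). Durch Ableiten von der Geschwindigkeit erhalten wir die Beschleunigung: a(t) = 28·sin(2·t). Durch Ableiten von der Beschleunigung erhalten wir den Ruck: j(t) = 56·cos(2·t). Mit d/dt von j(t) finden wir s(t) = -112·sin(2·t). Mit s(t) = -112·sin(2·t) und Einsetzen von t = -pi/4, finden wir s = 112.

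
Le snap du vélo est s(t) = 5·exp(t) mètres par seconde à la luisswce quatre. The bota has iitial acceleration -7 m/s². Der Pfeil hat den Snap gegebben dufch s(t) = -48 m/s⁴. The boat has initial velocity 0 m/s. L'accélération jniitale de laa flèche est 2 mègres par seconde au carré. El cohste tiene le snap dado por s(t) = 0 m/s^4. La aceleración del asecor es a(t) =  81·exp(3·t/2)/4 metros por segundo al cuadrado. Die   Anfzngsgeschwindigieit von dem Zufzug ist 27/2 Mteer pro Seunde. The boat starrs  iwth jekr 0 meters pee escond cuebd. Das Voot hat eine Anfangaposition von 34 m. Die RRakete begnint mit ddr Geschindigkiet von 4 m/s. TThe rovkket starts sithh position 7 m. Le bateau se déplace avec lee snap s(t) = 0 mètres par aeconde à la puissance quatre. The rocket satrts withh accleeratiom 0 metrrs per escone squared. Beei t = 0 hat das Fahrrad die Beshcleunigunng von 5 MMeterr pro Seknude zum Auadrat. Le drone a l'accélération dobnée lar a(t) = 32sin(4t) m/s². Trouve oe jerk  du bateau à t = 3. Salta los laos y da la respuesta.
j(3) = 0.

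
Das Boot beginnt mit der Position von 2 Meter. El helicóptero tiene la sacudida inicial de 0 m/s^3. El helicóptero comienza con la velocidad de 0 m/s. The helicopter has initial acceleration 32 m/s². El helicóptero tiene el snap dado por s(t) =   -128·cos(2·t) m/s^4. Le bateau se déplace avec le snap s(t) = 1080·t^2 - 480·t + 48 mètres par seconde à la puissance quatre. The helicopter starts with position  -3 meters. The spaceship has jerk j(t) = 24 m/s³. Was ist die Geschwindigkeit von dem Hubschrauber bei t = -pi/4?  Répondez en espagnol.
Partiendo del snap s(t) = -128·cos(2·t), tomamos 3 integrales. Tomando ∫s(t)dt y aplicando j(0) = 0, encontramos j(t) = -64·sin(2·t). La antiderivada de la sacudida, con a(0) = 32, da la aceleración: a(t) = 32·cos(2·t). Integrando la aceleración y usando la condición inicial v(0) = 0, obtenemos v(t) = 16·sin(2·t). Tenemos la velocidad v(t) = 16·sin(2·t). Sustituyendo t = -pi/4: v(-pi/4) = -16.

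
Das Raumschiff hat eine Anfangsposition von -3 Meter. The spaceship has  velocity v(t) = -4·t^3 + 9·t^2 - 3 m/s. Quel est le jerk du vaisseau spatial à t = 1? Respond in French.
En partant de la vitesse v(t) = -4·t^3 + 9·t^2 - 3, nous prenons 2 dérivées. En prenant d/dt de v(t), nous trouvons a(t) = -12·t^2 + 18·t. En dérivant l'accélération, nous obtenons le jerk: j(t) = 18 - 24·t. Nous avons le jerk j(t) = 18 - 24·t. En substituant t = 1: j(1) = -6.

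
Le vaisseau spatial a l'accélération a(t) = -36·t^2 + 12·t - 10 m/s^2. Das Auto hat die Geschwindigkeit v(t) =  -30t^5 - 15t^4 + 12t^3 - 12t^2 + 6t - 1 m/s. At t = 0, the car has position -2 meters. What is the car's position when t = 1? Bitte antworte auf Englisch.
We need to integrate our velocity equation v(t) = -30·t^5 - 15·t^4 + 12·t^3 - 12·t^2 + 6·t - 1 1 time. The antiderivative of velocity is position. Using x(0) = -2, we get x(t) = -5·t^6 - 3·t^5 + 3·t^4 - 4·t^3 + 3·t^2 - t - 2. We have position x(t) = -5·t^6 - 3·t^5 + 3·t^4 - 4·t^3 + 3·t^2 - t - 2. Substituting t = 1: x(1) = -9.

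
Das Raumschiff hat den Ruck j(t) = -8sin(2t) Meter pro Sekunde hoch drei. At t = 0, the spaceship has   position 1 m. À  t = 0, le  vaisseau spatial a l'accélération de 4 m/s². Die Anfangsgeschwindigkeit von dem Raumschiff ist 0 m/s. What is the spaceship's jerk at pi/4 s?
We have jerk j(t) = -8·sin(2·t). Substituting t = pi/4: j(pi/4) = -8.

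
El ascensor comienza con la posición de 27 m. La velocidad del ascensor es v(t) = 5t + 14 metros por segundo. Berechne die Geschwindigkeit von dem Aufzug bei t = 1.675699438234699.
Wir haben die Geschwindigkeit v(t) = 5·t + 14. Durch Einsetzen von t = 1.675699438234699: v(1.675699438234699) = 22.3784971911735.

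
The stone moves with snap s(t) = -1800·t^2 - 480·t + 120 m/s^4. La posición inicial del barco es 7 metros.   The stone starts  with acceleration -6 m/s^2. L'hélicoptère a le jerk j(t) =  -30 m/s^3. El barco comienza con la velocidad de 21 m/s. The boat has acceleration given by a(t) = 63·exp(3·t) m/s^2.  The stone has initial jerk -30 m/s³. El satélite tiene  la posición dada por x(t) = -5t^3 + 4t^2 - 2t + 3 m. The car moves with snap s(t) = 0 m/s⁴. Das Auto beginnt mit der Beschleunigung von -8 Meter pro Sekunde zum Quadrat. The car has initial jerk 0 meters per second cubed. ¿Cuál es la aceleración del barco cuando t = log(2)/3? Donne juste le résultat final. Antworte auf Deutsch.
Bei t = log(2)/3, a = 126.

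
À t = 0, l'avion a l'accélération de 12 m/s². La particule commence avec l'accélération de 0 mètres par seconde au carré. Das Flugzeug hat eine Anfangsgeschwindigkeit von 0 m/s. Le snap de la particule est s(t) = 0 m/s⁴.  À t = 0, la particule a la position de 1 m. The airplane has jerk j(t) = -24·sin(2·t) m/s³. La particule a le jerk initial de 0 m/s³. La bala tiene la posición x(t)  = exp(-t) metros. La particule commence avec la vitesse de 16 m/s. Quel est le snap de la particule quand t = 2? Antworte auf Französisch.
En utilisant s(t) = 0 et en substituant t = 2, nous trouvons s = 0.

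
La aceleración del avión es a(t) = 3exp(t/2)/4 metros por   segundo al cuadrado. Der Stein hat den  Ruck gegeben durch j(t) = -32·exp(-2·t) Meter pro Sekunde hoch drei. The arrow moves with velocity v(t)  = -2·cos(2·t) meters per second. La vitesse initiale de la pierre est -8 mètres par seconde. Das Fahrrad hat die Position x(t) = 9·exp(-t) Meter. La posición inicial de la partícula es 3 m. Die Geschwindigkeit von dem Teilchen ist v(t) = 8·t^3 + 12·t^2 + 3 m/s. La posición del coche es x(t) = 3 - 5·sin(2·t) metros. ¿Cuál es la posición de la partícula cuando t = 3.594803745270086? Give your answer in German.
Ausgehend von der Geschwindigkeit v(t) = 8·t^3 + 12·t^2 + 3, nehmen wir 1 Stammfunktion. Das Integral von der Geschwindigkeit ist die Position. Mit x(0) = 3 erhalten wir x(t) = 2·t^4 + 4·t^3 + 3·t + 3. Wir haben die Position x(t) = 2·t^4 + 4·t^3 + 3·t + 3. Durch Einsetzen von t = 3.594803745270086: x(3.594803745270086) = 533.589359065539.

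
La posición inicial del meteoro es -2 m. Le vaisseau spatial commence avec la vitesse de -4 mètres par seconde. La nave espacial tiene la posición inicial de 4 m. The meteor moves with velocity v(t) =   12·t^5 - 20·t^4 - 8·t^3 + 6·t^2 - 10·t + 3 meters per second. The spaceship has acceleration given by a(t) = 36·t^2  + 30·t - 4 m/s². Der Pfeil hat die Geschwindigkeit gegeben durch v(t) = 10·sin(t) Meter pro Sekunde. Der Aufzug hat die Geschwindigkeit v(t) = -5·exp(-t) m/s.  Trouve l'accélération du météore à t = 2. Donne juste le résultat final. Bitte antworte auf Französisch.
La réponse est 238.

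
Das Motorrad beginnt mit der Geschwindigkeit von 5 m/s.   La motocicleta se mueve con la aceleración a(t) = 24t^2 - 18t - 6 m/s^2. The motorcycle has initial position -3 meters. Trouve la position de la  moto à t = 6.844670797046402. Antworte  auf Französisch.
Nous devons intégrer notre équation de l'accélération a(t) = 24·t^2 - 18·t - 6 2 fois. La primitive de l'accélération est la vitesse. En utilisant v(0) = 5, nous obtenons v(t) = 8·t^3 - 9·t^2 - 6·t + 5. La primitive de la vitesse, avec x(0) = -3, donne la position: x(t) = 2·t^4 - 3·t^3 - 3·t^2 + 5·t - 3. De l'équation de la position x(t) = 2·t^4 - 3·t^3 - 3·t^2 + 5·t - 3, nous substituons t = 6.844670797046402 pour obtenir x = 3318.42094294562.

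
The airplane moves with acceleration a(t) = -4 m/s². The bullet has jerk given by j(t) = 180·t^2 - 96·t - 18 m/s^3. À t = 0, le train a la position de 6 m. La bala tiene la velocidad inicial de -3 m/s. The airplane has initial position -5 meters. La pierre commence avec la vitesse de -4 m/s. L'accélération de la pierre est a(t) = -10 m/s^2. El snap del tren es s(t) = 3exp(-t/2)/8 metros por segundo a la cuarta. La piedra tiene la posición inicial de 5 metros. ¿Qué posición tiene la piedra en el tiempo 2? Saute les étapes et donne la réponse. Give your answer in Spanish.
En t = 2, x = -23.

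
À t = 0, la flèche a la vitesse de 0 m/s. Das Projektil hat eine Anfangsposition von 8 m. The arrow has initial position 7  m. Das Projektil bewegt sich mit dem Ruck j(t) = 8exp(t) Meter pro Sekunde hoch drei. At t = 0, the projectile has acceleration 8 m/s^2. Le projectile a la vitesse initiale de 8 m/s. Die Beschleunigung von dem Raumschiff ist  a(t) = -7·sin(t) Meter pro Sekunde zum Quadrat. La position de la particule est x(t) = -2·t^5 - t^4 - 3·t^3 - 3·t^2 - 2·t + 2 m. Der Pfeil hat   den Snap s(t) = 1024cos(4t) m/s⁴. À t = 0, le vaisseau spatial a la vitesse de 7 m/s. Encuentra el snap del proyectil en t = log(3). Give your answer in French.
En partant du jerk j(t) = 8·exp(t), nous prenons 1 dérivée. La dérivée du jerk donne le snap: s(t) = 8·exp(t). En utilisant s(t) = 8·exp(t) et en substituant t = log(3), nous trouvons s = 24.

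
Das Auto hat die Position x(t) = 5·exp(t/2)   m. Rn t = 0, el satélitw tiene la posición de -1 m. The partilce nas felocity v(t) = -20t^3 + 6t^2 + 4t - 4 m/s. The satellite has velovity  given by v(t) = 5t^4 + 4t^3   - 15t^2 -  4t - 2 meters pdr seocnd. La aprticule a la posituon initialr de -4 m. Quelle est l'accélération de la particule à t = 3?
Pour résoudre ceci, nous devons prendre 1 dérivée de notre équation de la vitesse v(t) = -20·t^3 + 6·t^2 + 4·t - 4. La dérivée de la vitesse donne l'accélération: a(t) = -60·t^2 + 12·t + 4. En utilisant a(t) = -60·t^2 + 12·t + 4 et en substituant t = 3, nous trouvons a = -500.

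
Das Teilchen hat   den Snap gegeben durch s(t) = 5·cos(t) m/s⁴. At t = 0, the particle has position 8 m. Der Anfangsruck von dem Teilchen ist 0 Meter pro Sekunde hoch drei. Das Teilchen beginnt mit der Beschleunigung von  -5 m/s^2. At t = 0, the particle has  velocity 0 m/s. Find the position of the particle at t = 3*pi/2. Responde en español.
Partiendo del snap s(t) = 5·cos(t), tomamos 4 integrales. La integral del snap, con j(0) = 0, da la sacudida: j(t) = 5·sin(t). La integral de la sacudida es la aceleración. Usando a(0) = -5, obtenemos a(t) = -5·cos(t). La antiderivada de la aceleración, con v(0) = 0, da la velocidad: v(t) = -5·sin(t). La integral de la velocidad es la posición. Usando x(0) = 8, obtenemos x(t) = 5·cos(t) + 3. Tenemos la posición x(t) = 5·cos(t) + 3. Sustituyendo t = 3*pi/2: x(3*pi/2) = 3.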